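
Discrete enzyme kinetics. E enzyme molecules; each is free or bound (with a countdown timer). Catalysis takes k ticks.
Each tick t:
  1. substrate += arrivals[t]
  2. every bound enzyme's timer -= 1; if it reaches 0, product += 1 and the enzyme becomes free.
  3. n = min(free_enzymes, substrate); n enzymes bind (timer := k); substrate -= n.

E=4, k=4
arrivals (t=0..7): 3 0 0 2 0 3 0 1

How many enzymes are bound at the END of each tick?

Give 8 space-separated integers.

Answer: 3 3 3 4 2 4 4 4

Derivation:
t=0: arr=3 -> substrate=0 bound=3 product=0
t=1: arr=0 -> substrate=0 bound=3 product=0
t=2: arr=0 -> substrate=0 bound=3 product=0
t=3: arr=2 -> substrate=1 bound=4 product=0
t=4: arr=0 -> substrate=0 bound=2 product=3
t=5: arr=3 -> substrate=1 bound=4 product=3
t=6: arr=0 -> substrate=1 bound=4 product=3
t=7: arr=1 -> substrate=1 bound=4 product=4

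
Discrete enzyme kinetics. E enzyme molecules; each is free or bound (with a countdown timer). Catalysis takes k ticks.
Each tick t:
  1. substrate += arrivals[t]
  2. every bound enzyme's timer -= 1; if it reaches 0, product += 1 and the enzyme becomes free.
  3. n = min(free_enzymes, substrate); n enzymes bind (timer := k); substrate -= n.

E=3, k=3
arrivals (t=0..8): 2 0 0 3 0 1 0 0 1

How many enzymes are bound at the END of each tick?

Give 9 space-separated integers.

t=0: arr=2 -> substrate=0 bound=2 product=0
t=1: arr=0 -> substrate=0 bound=2 product=0
t=2: arr=0 -> substrate=0 bound=2 product=0
t=3: arr=3 -> substrate=0 bound=3 product=2
t=4: arr=0 -> substrate=0 bound=3 product=2
t=5: arr=1 -> substrate=1 bound=3 product=2
t=6: arr=0 -> substrate=0 bound=1 product=5
t=7: arr=0 -> substrate=0 bound=1 product=5
t=8: arr=1 -> substrate=0 bound=2 product=5

Answer: 2 2 2 3 3 3 1 1 2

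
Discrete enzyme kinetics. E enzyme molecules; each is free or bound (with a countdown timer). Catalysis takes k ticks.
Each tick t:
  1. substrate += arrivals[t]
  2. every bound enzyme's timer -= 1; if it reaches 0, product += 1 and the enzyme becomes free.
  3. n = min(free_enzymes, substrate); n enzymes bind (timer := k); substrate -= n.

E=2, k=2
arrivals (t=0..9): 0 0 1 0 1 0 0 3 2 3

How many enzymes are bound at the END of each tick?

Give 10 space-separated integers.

Answer: 0 0 1 1 1 1 0 2 2 2

Derivation:
t=0: arr=0 -> substrate=0 bound=0 product=0
t=1: arr=0 -> substrate=0 bound=0 product=0
t=2: arr=1 -> substrate=0 bound=1 product=0
t=3: arr=0 -> substrate=0 bound=1 product=0
t=4: arr=1 -> substrate=0 bound=1 product=1
t=5: arr=0 -> substrate=0 bound=1 product=1
t=6: arr=0 -> substrate=0 bound=0 product=2
t=7: arr=3 -> substrate=1 bound=2 product=2
t=8: arr=2 -> substrate=3 bound=2 product=2
t=9: arr=3 -> substrate=4 bound=2 product=4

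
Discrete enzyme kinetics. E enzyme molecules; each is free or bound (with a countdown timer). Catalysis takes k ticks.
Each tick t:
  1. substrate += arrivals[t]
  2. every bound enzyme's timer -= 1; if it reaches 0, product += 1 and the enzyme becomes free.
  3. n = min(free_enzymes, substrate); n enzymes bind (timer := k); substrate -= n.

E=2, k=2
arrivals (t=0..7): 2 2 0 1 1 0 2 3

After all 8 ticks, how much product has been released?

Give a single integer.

t=0: arr=2 -> substrate=0 bound=2 product=0
t=1: arr=2 -> substrate=2 bound=2 product=0
t=2: arr=0 -> substrate=0 bound=2 product=2
t=3: arr=1 -> substrate=1 bound=2 product=2
t=4: arr=1 -> substrate=0 bound=2 product=4
t=5: arr=0 -> substrate=0 bound=2 product=4
t=6: arr=2 -> substrate=0 bound=2 product=6
t=7: arr=3 -> substrate=3 bound=2 product=6

Answer: 6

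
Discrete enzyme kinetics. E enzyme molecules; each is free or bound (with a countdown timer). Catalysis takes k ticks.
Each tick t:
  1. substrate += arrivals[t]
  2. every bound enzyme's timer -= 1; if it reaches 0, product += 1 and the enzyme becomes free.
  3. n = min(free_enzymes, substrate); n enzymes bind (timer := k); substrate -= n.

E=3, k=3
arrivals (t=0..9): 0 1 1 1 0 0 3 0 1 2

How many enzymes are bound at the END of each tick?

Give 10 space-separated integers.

t=0: arr=0 -> substrate=0 bound=0 product=0
t=1: arr=1 -> substrate=0 bound=1 product=0
t=2: arr=1 -> substrate=0 bound=2 product=0
t=3: arr=1 -> substrate=0 bound=3 product=0
t=4: arr=0 -> substrate=0 bound=2 product=1
t=5: arr=0 -> substrate=0 bound=1 product=2
t=6: arr=3 -> substrate=0 bound=3 product=3
t=7: arr=0 -> substrate=0 bound=3 product=3
t=8: arr=1 -> substrate=1 bound=3 product=3
t=9: arr=2 -> substrate=0 bound=3 product=6

Answer: 0 1 2 3 2 1 3 3 3 3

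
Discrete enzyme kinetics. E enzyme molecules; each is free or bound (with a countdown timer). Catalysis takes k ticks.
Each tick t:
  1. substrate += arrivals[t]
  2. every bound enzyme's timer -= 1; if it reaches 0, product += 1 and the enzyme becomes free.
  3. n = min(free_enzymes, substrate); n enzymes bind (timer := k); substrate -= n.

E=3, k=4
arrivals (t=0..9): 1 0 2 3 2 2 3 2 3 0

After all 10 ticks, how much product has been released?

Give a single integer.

t=0: arr=1 -> substrate=0 bound=1 product=0
t=1: arr=0 -> substrate=0 bound=1 product=0
t=2: arr=2 -> substrate=0 bound=3 product=0
t=3: arr=3 -> substrate=3 bound=3 product=0
t=4: arr=2 -> substrate=4 bound=3 product=1
t=5: arr=2 -> substrate=6 bound=3 product=1
t=6: arr=3 -> substrate=7 bound=3 product=3
t=7: arr=2 -> substrate=9 bound=3 product=3
t=8: arr=3 -> substrate=11 bound=3 product=4
t=9: arr=0 -> substrate=11 bound=3 product=4

Answer: 4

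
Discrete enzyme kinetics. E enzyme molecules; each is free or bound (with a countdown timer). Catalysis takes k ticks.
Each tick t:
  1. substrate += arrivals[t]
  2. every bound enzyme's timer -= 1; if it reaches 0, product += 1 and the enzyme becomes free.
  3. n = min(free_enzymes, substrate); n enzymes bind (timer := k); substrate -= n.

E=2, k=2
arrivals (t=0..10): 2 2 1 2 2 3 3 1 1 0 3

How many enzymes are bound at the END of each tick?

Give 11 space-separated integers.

t=0: arr=2 -> substrate=0 bound=2 product=0
t=1: arr=2 -> substrate=2 bound=2 product=0
t=2: arr=1 -> substrate=1 bound=2 product=2
t=3: arr=2 -> substrate=3 bound=2 product=2
t=4: arr=2 -> substrate=3 bound=2 product=4
t=5: arr=3 -> substrate=6 bound=2 product=4
t=6: arr=3 -> substrate=7 bound=2 product=6
t=7: arr=1 -> substrate=8 bound=2 product=6
t=8: arr=1 -> substrate=7 bound=2 product=8
t=9: arr=0 -> substrate=7 bound=2 product=8
t=10: arr=3 -> substrate=8 bound=2 product=10

Answer: 2 2 2 2 2 2 2 2 2 2 2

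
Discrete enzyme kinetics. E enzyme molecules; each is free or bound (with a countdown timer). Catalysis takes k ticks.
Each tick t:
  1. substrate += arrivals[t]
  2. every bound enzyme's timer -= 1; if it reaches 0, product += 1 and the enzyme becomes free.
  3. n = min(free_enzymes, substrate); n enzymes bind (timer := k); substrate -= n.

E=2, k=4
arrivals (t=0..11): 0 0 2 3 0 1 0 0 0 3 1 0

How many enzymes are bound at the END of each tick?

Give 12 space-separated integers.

t=0: arr=0 -> substrate=0 bound=0 product=0
t=1: arr=0 -> substrate=0 bound=0 product=0
t=2: arr=2 -> substrate=0 bound=2 product=0
t=3: arr=3 -> substrate=3 bound=2 product=0
t=4: arr=0 -> substrate=3 bound=2 product=0
t=5: arr=1 -> substrate=4 bound=2 product=0
t=6: arr=0 -> substrate=2 bound=2 product=2
t=7: arr=0 -> substrate=2 bound=2 product=2
t=8: arr=0 -> substrate=2 bound=2 product=2
t=9: arr=3 -> substrate=5 bound=2 product=2
t=10: arr=1 -> substrate=4 bound=2 product=4
t=11: arr=0 -> substrate=4 bound=2 product=4

Answer: 0 0 2 2 2 2 2 2 2 2 2 2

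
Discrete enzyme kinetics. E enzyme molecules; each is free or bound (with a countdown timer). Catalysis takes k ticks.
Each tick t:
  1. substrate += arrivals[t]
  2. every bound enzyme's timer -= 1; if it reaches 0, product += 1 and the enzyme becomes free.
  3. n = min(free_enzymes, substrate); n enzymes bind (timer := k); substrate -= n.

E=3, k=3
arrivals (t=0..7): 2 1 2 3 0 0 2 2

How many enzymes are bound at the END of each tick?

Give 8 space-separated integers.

t=0: arr=2 -> substrate=0 bound=2 product=0
t=1: arr=1 -> substrate=0 bound=3 product=0
t=2: arr=2 -> substrate=2 bound=3 product=0
t=3: arr=3 -> substrate=3 bound=3 product=2
t=4: arr=0 -> substrate=2 bound=3 product=3
t=5: arr=0 -> substrate=2 bound=3 product=3
t=6: arr=2 -> substrate=2 bound=3 product=5
t=7: arr=2 -> substrate=3 bound=3 product=6

Answer: 2 3 3 3 3 3 3 3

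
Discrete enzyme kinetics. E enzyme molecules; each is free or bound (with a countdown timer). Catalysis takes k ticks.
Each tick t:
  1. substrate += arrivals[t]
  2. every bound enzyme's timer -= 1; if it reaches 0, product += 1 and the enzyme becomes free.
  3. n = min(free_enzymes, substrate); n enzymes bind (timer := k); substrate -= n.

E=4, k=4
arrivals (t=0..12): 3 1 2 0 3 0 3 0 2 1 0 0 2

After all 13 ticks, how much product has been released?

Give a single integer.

Answer: 11

Derivation:
t=0: arr=3 -> substrate=0 bound=3 product=0
t=1: arr=1 -> substrate=0 bound=4 product=0
t=2: arr=2 -> substrate=2 bound=4 product=0
t=3: arr=0 -> substrate=2 bound=4 product=0
t=4: arr=3 -> substrate=2 bound=4 product=3
t=5: arr=0 -> substrate=1 bound=4 product=4
t=6: arr=3 -> substrate=4 bound=4 product=4
t=7: arr=0 -> substrate=4 bound=4 product=4
t=8: arr=2 -> substrate=3 bound=4 product=7
t=9: arr=1 -> substrate=3 bound=4 product=8
t=10: arr=0 -> substrate=3 bound=4 product=8
t=11: arr=0 -> substrate=3 bound=4 product=8
t=12: arr=2 -> substrate=2 bound=4 product=11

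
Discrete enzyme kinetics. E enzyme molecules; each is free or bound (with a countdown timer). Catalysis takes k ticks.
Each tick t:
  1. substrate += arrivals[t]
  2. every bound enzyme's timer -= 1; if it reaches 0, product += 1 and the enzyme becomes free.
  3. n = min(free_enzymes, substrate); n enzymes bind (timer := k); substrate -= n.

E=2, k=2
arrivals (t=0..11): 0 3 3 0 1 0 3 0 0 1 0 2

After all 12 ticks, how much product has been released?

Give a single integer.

Answer: 10

Derivation:
t=0: arr=0 -> substrate=0 bound=0 product=0
t=1: arr=3 -> substrate=1 bound=2 product=0
t=2: arr=3 -> substrate=4 bound=2 product=0
t=3: arr=0 -> substrate=2 bound=2 product=2
t=4: arr=1 -> substrate=3 bound=2 product=2
t=5: arr=0 -> substrate=1 bound=2 product=4
t=6: arr=3 -> substrate=4 bound=2 product=4
t=7: arr=0 -> substrate=2 bound=2 product=6
t=8: arr=0 -> substrate=2 bound=2 product=6
t=9: arr=1 -> substrate=1 bound=2 product=8
t=10: arr=0 -> substrate=1 bound=2 product=8
t=11: arr=2 -> substrate=1 bound=2 product=10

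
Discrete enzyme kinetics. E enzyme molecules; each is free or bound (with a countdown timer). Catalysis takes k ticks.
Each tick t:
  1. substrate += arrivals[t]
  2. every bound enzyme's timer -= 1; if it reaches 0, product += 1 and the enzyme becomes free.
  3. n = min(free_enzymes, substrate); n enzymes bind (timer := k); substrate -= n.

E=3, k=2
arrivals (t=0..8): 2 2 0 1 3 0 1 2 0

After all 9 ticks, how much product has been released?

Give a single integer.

Answer: 9

Derivation:
t=0: arr=2 -> substrate=0 bound=2 product=0
t=1: arr=2 -> substrate=1 bound=3 product=0
t=2: arr=0 -> substrate=0 bound=2 product=2
t=3: arr=1 -> substrate=0 bound=2 product=3
t=4: arr=3 -> substrate=1 bound=3 product=4
t=5: arr=0 -> substrate=0 bound=3 product=5
t=6: arr=1 -> substrate=0 bound=2 product=7
t=7: arr=2 -> substrate=0 bound=3 product=8
t=8: arr=0 -> substrate=0 bound=2 product=9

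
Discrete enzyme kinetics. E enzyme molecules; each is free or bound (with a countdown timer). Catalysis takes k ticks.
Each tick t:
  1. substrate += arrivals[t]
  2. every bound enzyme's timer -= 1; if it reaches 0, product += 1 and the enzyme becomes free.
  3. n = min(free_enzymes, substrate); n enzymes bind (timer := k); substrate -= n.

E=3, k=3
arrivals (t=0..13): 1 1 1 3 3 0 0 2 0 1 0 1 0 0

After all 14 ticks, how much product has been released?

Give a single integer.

Answer: 11

Derivation:
t=0: arr=1 -> substrate=0 bound=1 product=0
t=1: arr=1 -> substrate=0 bound=2 product=0
t=2: arr=1 -> substrate=0 bound=3 product=0
t=3: arr=3 -> substrate=2 bound=3 product=1
t=4: arr=3 -> substrate=4 bound=3 product=2
t=5: arr=0 -> substrate=3 bound=3 product=3
t=6: arr=0 -> substrate=2 bound=3 product=4
t=7: arr=2 -> substrate=3 bound=3 product=5
t=8: arr=0 -> substrate=2 bound=3 product=6
t=9: arr=1 -> substrate=2 bound=3 product=7
t=10: arr=0 -> substrate=1 bound=3 product=8
t=11: arr=1 -> substrate=1 bound=3 product=9
t=12: arr=0 -> substrate=0 bound=3 product=10
t=13: arr=0 -> substrate=0 bound=2 product=11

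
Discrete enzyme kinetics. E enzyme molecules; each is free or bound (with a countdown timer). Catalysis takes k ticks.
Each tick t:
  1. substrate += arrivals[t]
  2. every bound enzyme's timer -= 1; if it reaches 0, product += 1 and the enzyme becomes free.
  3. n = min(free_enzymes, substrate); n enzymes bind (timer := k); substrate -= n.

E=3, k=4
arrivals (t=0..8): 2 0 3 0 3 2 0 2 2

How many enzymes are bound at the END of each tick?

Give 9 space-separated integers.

Answer: 2 2 3 3 3 3 3 3 3

Derivation:
t=0: arr=2 -> substrate=0 bound=2 product=0
t=1: arr=0 -> substrate=0 bound=2 product=0
t=2: arr=3 -> substrate=2 bound=3 product=0
t=3: arr=0 -> substrate=2 bound=3 product=0
t=4: arr=3 -> substrate=3 bound=3 product=2
t=5: arr=2 -> substrate=5 bound=3 product=2
t=6: arr=0 -> substrate=4 bound=3 product=3
t=7: arr=2 -> substrate=6 bound=3 product=3
t=8: arr=2 -> substrate=6 bound=3 product=5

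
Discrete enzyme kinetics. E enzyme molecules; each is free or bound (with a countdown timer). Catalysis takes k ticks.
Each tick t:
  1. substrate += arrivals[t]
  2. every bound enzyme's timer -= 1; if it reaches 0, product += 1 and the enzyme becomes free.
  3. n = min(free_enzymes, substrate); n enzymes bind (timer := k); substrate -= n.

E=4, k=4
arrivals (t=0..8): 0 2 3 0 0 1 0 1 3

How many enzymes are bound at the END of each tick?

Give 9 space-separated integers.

Answer: 0 2 4 4 4 4 2 3 4

Derivation:
t=0: arr=0 -> substrate=0 bound=0 product=0
t=1: arr=2 -> substrate=0 bound=2 product=0
t=2: arr=3 -> substrate=1 bound=4 product=0
t=3: arr=0 -> substrate=1 bound=4 product=0
t=4: arr=0 -> substrate=1 bound=4 product=0
t=5: arr=1 -> substrate=0 bound=4 product=2
t=6: arr=0 -> substrate=0 bound=2 product=4
t=7: arr=1 -> substrate=0 bound=3 product=4
t=8: arr=3 -> substrate=2 bound=4 product=4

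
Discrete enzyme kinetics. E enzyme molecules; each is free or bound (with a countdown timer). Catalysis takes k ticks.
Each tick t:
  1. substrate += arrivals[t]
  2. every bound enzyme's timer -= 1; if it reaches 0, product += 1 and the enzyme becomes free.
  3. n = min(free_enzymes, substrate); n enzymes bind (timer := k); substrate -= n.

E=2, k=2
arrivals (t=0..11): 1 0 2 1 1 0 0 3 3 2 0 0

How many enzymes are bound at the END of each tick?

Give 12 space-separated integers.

t=0: arr=1 -> substrate=0 bound=1 product=0
t=1: arr=0 -> substrate=0 bound=1 product=0
t=2: arr=2 -> substrate=0 bound=2 product=1
t=3: arr=1 -> substrate=1 bound=2 product=1
t=4: arr=1 -> substrate=0 bound=2 product=3
t=5: arr=0 -> substrate=0 bound=2 product=3
t=6: arr=0 -> substrate=0 bound=0 product=5
t=7: arr=3 -> substrate=1 bound=2 product=5
t=8: arr=3 -> substrate=4 bound=2 product=5
t=9: arr=2 -> substrate=4 bound=2 product=7
t=10: arr=0 -> substrate=4 bound=2 product=7
t=11: arr=0 -> substrate=2 bound=2 product=9

Answer: 1 1 2 2 2 2 0 2 2 2 2 2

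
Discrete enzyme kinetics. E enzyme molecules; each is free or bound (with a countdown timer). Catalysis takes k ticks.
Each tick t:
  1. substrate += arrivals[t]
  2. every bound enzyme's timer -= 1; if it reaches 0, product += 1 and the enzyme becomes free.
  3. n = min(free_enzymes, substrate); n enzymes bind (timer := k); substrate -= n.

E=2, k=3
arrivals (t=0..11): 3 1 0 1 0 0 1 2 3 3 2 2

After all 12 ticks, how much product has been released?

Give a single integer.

Answer: 6

Derivation:
t=0: arr=3 -> substrate=1 bound=2 product=0
t=1: arr=1 -> substrate=2 bound=2 product=0
t=2: arr=0 -> substrate=2 bound=2 product=0
t=3: arr=1 -> substrate=1 bound=2 product=2
t=4: arr=0 -> substrate=1 bound=2 product=2
t=5: arr=0 -> substrate=1 bound=2 product=2
t=6: arr=1 -> substrate=0 bound=2 product=4
t=7: arr=2 -> substrate=2 bound=2 product=4
t=8: arr=3 -> substrate=5 bound=2 product=4
t=9: arr=3 -> substrate=6 bound=2 product=6
t=10: arr=2 -> substrate=8 bound=2 product=6
t=11: arr=2 -> substrate=10 bound=2 product=6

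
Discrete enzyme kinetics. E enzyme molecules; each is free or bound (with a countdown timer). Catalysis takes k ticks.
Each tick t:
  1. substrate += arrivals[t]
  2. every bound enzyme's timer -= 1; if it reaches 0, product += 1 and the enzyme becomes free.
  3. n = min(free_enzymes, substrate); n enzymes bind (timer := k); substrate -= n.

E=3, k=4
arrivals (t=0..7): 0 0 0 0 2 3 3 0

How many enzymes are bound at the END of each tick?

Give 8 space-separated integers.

t=0: arr=0 -> substrate=0 bound=0 product=0
t=1: arr=0 -> substrate=0 bound=0 product=0
t=2: arr=0 -> substrate=0 bound=0 product=0
t=3: arr=0 -> substrate=0 bound=0 product=0
t=4: arr=2 -> substrate=0 bound=2 product=0
t=5: arr=3 -> substrate=2 bound=3 product=0
t=6: arr=3 -> substrate=5 bound=3 product=0
t=7: arr=0 -> substrate=5 bound=3 product=0

Answer: 0 0 0 0 2 3 3 3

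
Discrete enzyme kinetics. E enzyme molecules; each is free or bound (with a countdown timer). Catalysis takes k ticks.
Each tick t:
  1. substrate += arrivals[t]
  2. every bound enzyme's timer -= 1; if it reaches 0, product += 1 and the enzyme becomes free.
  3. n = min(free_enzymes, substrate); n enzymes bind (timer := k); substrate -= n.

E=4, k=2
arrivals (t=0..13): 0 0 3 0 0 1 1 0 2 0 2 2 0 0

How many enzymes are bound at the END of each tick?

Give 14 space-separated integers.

t=0: arr=0 -> substrate=0 bound=0 product=0
t=1: arr=0 -> substrate=0 bound=0 product=0
t=2: arr=3 -> substrate=0 bound=3 product=0
t=3: arr=0 -> substrate=0 bound=3 product=0
t=4: arr=0 -> substrate=0 bound=0 product=3
t=5: arr=1 -> substrate=0 bound=1 product=3
t=6: arr=1 -> substrate=0 bound=2 product=3
t=7: arr=0 -> substrate=0 bound=1 product=4
t=8: arr=2 -> substrate=0 bound=2 product=5
t=9: arr=0 -> substrate=0 bound=2 product=5
t=10: arr=2 -> substrate=0 bound=2 product=7
t=11: arr=2 -> substrate=0 bound=4 product=7
t=12: arr=0 -> substrate=0 bound=2 product=9
t=13: arr=0 -> substrate=0 bound=0 product=11

Answer: 0 0 3 3 0 1 2 1 2 2 2 4 2 0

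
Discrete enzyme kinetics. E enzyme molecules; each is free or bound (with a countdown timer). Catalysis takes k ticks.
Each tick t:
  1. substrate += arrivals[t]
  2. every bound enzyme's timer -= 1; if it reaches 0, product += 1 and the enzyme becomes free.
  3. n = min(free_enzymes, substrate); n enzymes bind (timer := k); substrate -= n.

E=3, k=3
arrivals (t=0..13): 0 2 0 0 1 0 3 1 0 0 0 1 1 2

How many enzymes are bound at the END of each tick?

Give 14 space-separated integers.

Answer: 0 2 2 2 1 1 3 3 3 2 1 2 2 3

Derivation:
t=0: arr=0 -> substrate=0 bound=0 product=0
t=1: arr=2 -> substrate=0 bound=2 product=0
t=2: arr=0 -> substrate=0 bound=2 product=0
t=3: arr=0 -> substrate=0 bound=2 product=0
t=4: arr=1 -> substrate=0 bound=1 product=2
t=5: arr=0 -> substrate=0 bound=1 product=2
t=6: arr=3 -> substrate=1 bound=3 product=2
t=7: arr=1 -> substrate=1 bound=3 product=3
t=8: arr=0 -> substrate=1 bound=3 product=3
t=9: arr=0 -> substrate=0 bound=2 product=5
t=10: arr=0 -> substrate=0 bound=1 product=6
t=11: arr=1 -> substrate=0 bound=2 product=6
t=12: arr=1 -> substrate=0 bound=2 product=7
t=13: arr=2 -> substrate=1 bound=3 product=7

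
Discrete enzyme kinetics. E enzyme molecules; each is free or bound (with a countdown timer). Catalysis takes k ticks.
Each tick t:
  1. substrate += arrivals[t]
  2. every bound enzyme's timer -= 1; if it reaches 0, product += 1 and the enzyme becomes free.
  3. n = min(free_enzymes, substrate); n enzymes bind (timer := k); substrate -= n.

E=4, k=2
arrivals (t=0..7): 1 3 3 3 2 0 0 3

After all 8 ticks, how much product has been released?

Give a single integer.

t=0: arr=1 -> substrate=0 bound=1 product=0
t=1: arr=3 -> substrate=0 bound=4 product=0
t=2: arr=3 -> substrate=2 bound=4 product=1
t=3: arr=3 -> substrate=2 bound=4 product=4
t=4: arr=2 -> substrate=3 bound=4 product=5
t=5: arr=0 -> substrate=0 bound=4 product=8
t=6: arr=0 -> substrate=0 bound=3 product=9
t=7: arr=3 -> substrate=0 bound=3 product=12

Answer: 12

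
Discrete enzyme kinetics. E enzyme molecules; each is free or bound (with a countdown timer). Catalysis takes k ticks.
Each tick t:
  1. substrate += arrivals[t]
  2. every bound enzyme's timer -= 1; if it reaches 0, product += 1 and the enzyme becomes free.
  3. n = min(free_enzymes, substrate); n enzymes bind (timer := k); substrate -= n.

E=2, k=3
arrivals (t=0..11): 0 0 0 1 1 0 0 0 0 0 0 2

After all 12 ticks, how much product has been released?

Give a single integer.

Answer: 2

Derivation:
t=0: arr=0 -> substrate=0 bound=0 product=0
t=1: arr=0 -> substrate=0 bound=0 product=0
t=2: arr=0 -> substrate=0 bound=0 product=0
t=3: arr=1 -> substrate=0 bound=1 product=0
t=4: arr=1 -> substrate=0 bound=2 product=0
t=5: arr=0 -> substrate=0 bound=2 product=0
t=6: arr=0 -> substrate=0 bound=1 product=1
t=7: arr=0 -> substrate=0 bound=0 product=2
t=8: arr=0 -> substrate=0 bound=0 product=2
t=9: arr=0 -> substrate=0 bound=0 product=2
t=10: arr=0 -> substrate=0 bound=0 product=2
t=11: arr=2 -> substrate=0 bound=2 product=2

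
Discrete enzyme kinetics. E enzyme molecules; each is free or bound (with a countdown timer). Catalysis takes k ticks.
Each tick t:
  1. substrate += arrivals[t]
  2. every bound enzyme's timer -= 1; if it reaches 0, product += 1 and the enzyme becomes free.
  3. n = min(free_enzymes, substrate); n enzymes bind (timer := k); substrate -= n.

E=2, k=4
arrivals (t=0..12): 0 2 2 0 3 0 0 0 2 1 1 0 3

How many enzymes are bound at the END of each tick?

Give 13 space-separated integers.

Answer: 0 2 2 2 2 2 2 2 2 2 2 2 2

Derivation:
t=0: arr=0 -> substrate=0 bound=0 product=0
t=1: arr=2 -> substrate=0 bound=2 product=0
t=2: arr=2 -> substrate=2 bound=2 product=0
t=3: arr=0 -> substrate=2 bound=2 product=0
t=4: arr=3 -> substrate=5 bound=2 product=0
t=5: arr=0 -> substrate=3 bound=2 product=2
t=6: arr=0 -> substrate=3 bound=2 product=2
t=7: arr=0 -> substrate=3 bound=2 product=2
t=8: arr=2 -> substrate=5 bound=2 product=2
t=9: arr=1 -> substrate=4 bound=2 product=4
t=10: arr=1 -> substrate=5 bound=2 product=4
t=11: arr=0 -> substrate=5 bound=2 product=4
t=12: arr=3 -> substrate=8 bound=2 product=4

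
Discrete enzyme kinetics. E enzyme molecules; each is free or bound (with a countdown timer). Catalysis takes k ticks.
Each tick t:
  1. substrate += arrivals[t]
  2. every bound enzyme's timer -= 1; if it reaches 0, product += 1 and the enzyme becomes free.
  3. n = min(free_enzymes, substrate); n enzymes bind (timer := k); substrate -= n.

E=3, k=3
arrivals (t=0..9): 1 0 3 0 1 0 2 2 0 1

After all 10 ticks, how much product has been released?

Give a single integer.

Answer: 7

Derivation:
t=0: arr=1 -> substrate=0 bound=1 product=0
t=1: arr=0 -> substrate=0 bound=1 product=0
t=2: arr=3 -> substrate=1 bound=3 product=0
t=3: arr=0 -> substrate=0 bound=3 product=1
t=4: arr=1 -> substrate=1 bound=3 product=1
t=5: arr=0 -> substrate=0 bound=2 product=3
t=6: arr=2 -> substrate=0 bound=3 product=4
t=7: arr=2 -> substrate=2 bound=3 product=4
t=8: arr=0 -> substrate=1 bound=3 product=5
t=9: arr=1 -> substrate=0 bound=3 product=7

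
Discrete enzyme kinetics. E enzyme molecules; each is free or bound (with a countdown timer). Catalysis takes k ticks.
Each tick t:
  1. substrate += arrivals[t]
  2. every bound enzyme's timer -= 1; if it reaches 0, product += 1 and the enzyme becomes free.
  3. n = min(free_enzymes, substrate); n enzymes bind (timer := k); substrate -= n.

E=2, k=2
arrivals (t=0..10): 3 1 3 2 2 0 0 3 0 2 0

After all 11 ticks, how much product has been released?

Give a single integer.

t=0: arr=3 -> substrate=1 bound=2 product=0
t=1: arr=1 -> substrate=2 bound=2 product=0
t=2: arr=3 -> substrate=3 bound=2 product=2
t=3: arr=2 -> substrate=5 bound=2 product=2
t=4: arr=2 -> substrate=5 bound=2 product=4
t=5: arr=0 -> substrate=5 bound=2 product=4
t=6: arr=0 -> substrate=3 bound=2 product=6
t=7: arr=3 -> substrate=6 bound=2 product=6
t=8: arr=0 -> substrate=4 bound=2 product=8
t=9: arr=2 -> substrate=6 bound=2 product=8
t=10: arr=0 -> substrate=4 bound=2 product=10

Answer: 10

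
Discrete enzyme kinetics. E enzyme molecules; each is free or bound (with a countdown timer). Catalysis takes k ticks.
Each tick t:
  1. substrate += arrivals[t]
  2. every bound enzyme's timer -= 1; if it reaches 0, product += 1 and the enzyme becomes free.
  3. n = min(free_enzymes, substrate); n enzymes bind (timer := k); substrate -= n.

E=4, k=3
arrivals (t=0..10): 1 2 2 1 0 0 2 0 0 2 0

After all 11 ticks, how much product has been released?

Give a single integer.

Answer: 8

Derivation:
t=0: arr=1 -> substrate=0 bound=1 product=0
t=1: arr=2 -> substrate=0 bound=3 product=0
t=2: arr=2 -> substrate=1 bound=4 product=0
t=3: arr=1 -> substrate=1 bound=4 product=1
t=4: arr=0 -> substrate=0 bound=3 product=3
t=5: arr=0 -> substrate=0 bound=2 product=4
t=6: arr=2 -> substrate=0 bound=3 product=5
t=7: arr=0 -> substrate=0 bound=2 product=6
t=8: arr=0 -> substrate=0 bound=2 product=6
t=9: arr=2 -> substrate=0 bound=2 product=8
t=10: arr=0 -> substrate=0 bound=2 product=8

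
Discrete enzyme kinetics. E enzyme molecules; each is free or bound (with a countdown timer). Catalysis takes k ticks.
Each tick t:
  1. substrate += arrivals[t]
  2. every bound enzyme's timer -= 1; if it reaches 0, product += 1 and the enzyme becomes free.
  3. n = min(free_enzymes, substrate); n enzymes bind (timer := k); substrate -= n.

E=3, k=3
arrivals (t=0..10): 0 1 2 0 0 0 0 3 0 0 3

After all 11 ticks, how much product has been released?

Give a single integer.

Answer: 6

Derivation:
t=0: arr=0 -> substrate=0 bound=0 product=0
t=1: arr=1 -> substrate=0 bound=1 product=0
t=2: arr=2 -> substrate=0 bound=3 product=0
t=3: arr=0 -> substrate=0 bound=3 product=0
t=4: arr=0 -> substrate=0 bound=2 product=1
t=5: arr=0 -> substrate=0 bound=0 product=3
t=6: arr=0 -> substrate=0 bound=0 product=3
t=7: arr=3 -> substrate=0 bound=3 product=3
t=8: arr=0 -> substrate=0 bound=3 product=3
t=9: arr=0 -> substrate=0 bound=3 product=3
t=10: arr=3 -> substrate=0 bound=3 product=6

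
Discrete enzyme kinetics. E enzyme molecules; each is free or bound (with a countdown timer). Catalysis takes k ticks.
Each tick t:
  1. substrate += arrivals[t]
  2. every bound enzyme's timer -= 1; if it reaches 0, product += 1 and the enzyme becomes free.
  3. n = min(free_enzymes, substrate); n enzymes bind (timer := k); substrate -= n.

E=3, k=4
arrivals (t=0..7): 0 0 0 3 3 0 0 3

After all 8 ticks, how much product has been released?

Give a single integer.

t=0: arr=0 -> substrate=0 bound=0 product=0
t=1: arr=0 -> substrate=0 bound=0 product=0
t=2: arr=0 -> substrate=0 bound=0 product=0
t=3: arr=3 -> substrate=0 bound=3 product=0
t=4: arr=3 -> substrate=3 bound=3 product=0
t=5: arr=0 -> substrate=3 bound=3 product=0
t=6: arr=0 -> substrate=3 bound=3 product=0
t=7: arr=3 -> substrate=3 bound=3 product=3

Answer: 3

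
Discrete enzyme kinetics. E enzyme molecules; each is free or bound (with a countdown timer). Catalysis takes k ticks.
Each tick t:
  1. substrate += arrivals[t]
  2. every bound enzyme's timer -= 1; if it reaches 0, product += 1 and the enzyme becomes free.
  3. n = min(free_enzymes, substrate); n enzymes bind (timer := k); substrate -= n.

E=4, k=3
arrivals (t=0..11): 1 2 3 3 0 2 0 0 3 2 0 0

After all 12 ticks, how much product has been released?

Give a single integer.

Answer: 12

Derivation:
t=0: arr=1 -> substrate=0 bound=1 product=0
t=1: arr=2 -> substrate=0 bound=3 product=0
t=2: arr=3 -> substrate=2 bound=4 product=0
t=3: arr=3 -> substrate=4 bound=4 product=1
t=4: arr=0 -> substrate=2 bound=4 product=3
t=5: arr=2 -> substrate=3 bound=4 product=4
t=6: arr=0 -> substrate=2 bound=4 product=5
t=7: arr=0 -> substrate=0 bound=4 product=7
t=8: arr=3 -> substrate=2 bound=4 product=8
t=9: arr=2 -> substrate=3 bound=4 product=9
t=10: arr=0 -> substrate=1 bound=4 product=11
t=11: arr=0 -> substrate=0 bound=4 product=12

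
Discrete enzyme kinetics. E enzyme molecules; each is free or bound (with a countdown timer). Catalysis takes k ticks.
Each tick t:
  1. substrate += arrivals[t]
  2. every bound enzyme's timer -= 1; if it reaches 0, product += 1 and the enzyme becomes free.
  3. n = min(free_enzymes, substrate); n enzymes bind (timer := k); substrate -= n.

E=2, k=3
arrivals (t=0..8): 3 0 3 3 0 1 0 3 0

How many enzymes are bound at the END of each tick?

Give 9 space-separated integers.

Answer: 2 2 2 2 2 2 2 2 2

Derivation:
t=0: arr=3 -> substrate=1 bound=2 product=0
t=1: arr=0 -> substrate=1 bound=2 product=0
t=2: arr=3 -> substrate=4 bound=2 product=0
t=3: arr=3 -> substrate=5 bound=2 product=2
t=4: arr=0 -> substrate=5 bound=2 product=2
t=5: arr=1 -> substrate=6 bound=2 product=2
t=6: arr=0 -> substrate=4 bound=2 product=4
t=7: arr=3 -> substrate=7 bound=2 product=4
t=8: arr=0 -> substrate=7 bound=2 product=4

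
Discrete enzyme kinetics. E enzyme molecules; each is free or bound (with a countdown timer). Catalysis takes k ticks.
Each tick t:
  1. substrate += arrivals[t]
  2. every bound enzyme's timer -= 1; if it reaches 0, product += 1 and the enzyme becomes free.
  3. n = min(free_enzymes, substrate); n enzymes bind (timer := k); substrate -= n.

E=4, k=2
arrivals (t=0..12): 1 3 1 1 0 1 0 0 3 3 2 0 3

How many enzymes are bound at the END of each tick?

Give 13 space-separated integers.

t=0: arr=1 -> substrate=0 bound=1 product=0
t=1: arr=3 -> substrate=0 bound=4 product=0
t=2: arr=1 -> substrate=0 bound=4 product=1
t=3: arr=1 -> substrate=0 bound=2 product=4
t=4: arr=0 -> substrate=0 bound=1 product=5
t=5: arr=1 -> substrate=0 bound=1 product=6
t=6: arr=0 -> substrate=0 bound=1 product=6
t=7: arr=0 -> substrate=0 bound=0 product=7
t=8: arr=3 -> substrate=0 bound=3 product=7
t=9: arr=3 -> substrate=2 bound=4 product=7
t=10: arr=2 -> substrate=1 bound=4 product=10
t=11: arr=0 -> substrate=0 bound=4 product=11
t=12: arr=3 -> substrate=0 bound=4 product=14

Answer: 1 4 4 2 1 1 1 0 3 4 4 4 4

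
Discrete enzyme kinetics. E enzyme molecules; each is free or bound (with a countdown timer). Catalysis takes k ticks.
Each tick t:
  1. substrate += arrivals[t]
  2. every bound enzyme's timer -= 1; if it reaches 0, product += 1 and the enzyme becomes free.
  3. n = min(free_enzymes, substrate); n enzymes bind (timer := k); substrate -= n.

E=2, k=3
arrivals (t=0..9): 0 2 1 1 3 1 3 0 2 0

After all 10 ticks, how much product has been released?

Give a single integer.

Answer: 4

Derivation:
t=0: arr=0 -> substrate=0 bound=0 product=0
t=1: arr=2 -> substrate=0 bound=2 product=0
t=2: arr=1 -> substrate=1 bound=2 product=0
t=3: arr=1 -> substrate=2 bound=2 product=0
t=4: arr=3 -> substrate=3 bound=2 product=2
t=5: arr=1 -> substrate=4 bound=2 product=2
t=6: arr=3 -> substrate=7 bound=2 product=2
t=7: arr=0 -> substrate=5 bound=2 product=4
t=8: arr=2 -> substrate=7 bound=2 product=4
t=9: arr=0 -> substrate=7 bound=2 product=4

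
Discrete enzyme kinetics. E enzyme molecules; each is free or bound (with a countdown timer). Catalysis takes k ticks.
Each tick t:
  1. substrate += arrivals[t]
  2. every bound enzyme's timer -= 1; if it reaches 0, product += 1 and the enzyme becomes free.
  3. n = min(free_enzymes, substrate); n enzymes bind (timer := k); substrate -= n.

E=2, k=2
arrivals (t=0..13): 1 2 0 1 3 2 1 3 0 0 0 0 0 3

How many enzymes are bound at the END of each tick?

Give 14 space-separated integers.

t=0: arr=1 -> substrate=0 bound=1 product=0
t=1: arr=2 -> substrate=1 bound=2 product=0
t=2: arr=0 -> substrate=0 bound=2 product=1
t=3: arr=1 -> substrate=0 bound=2 product=2
t=4: arr=3 -> substrate=2 bound=2 product=3
t=5: arr=2 -> substrate=3 bound=2 product=4
t=6: arr=1 -> substrate=3 bound=2 product=5
t=7: arr=3 -> substrate=5 bound=2 product=6
t=8: arr=0 -> substrate=4 bound=2 product=7
t=9: arr=0 -> substrate=3 bound=2 product=8
t=10: arr=0 -> substrate=2 bound=2 product=9
t=11: arr=0 -> substrate=1 bound=2 product=10
t=12: arr=0 -> substrate=0 bound=2 product=11
t=13: arr=3 -> substrate=2 bound=2 product=12

Answer: 1 2 2 2 2 2 2 2 2 2 2 2 2 2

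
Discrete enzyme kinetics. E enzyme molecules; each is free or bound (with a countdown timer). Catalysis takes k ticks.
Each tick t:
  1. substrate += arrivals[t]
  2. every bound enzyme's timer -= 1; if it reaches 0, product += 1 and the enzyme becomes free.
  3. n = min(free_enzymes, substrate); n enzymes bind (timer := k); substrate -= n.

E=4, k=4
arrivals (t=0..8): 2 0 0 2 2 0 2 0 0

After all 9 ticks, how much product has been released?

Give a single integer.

Answer: 6

Derivation:
t=0: arr=2 -> substrate=0 bound=2 product=0
t=1: arr=0 -> substrate=0 bound=2 product=0
t=2: arr=0 -> substrate=0 bound=2 product=0
t=3: arr=2 -> substrate=0 bound=4 product=0
t=4: arr=2 -> substrate=0 bound=4 product=2
t=5: arr=0 -> substrate=0 bound=4 product=2
t=6: arr=2 -> substrate=2 bound=4 product=2
t=7: arr=0 -> substrate=0 bound=4 product=4
t=8: arr=0 -> substrate=0 bound=2 product=6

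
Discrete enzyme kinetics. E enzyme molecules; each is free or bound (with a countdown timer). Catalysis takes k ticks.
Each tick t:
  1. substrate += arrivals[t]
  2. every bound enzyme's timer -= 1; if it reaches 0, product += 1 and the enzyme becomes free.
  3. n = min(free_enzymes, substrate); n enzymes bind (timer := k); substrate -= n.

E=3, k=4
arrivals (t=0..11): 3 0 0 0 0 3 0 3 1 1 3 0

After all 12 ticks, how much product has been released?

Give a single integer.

t=0: arr=3 -> substrate=0 bound=3 product=0
t=1: arr=0 -> substrate=0 bound=3 product=0
t=2: arr=0 -> substrate=0 bound=3 product=0
t=3: arr=0 -> substrate=0 bound=3 product=0
t=4: arr=0 -> substrate=0 bound=0 product=3
t=5: arr=3 -> substrate=0 bound=3 product=3
t=6: arr=0 -> substrate=0 bound=3 product=3
t=7: arr=3 -> substrate=3 bound=3 product=3
t=8: arr=1 -> substrate=4 bound=3 product=3
t=9: arr=1 -> substrate=2 bound=3 product=6
t=10: arr=3 -> substrate=5 bound=3 product=6
t=11: arr=0 -> substrate=5 bound=3 product=6

Answer: 6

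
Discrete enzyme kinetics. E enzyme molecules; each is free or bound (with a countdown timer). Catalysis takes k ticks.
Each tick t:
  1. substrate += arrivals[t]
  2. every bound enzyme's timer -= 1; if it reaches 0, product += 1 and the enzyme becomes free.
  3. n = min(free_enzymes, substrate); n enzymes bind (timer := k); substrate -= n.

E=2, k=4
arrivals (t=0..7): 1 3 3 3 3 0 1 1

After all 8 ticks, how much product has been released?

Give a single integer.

Answer: 2

Derivation:
t=0: arr=1 -> substrate=0 bound=1 product=0
t=1: arr=3 -> substrate=2 bound=2 product=0
t=2: arr=3 -> substrate=5 bound=2 product=0
t=3: arr=3 -> substrate=8 bound=2 product=0
t=4: arr=3 -> substrate=10 bound=2 product=1
t=5: arr=0 -> substrate=9 bound=2 product=2
t=6: arr=1 -> substrate=10 bound=2 product=2
t=7: arr=1 -> substrate=11 bound=2 product=2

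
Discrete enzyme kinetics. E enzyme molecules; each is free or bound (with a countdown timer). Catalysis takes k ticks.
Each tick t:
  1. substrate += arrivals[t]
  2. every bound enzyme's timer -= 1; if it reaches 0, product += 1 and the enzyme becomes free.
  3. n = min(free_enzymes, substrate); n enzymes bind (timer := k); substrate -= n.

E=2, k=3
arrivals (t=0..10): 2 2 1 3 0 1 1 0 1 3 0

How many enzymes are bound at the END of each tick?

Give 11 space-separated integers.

t=0: arr=2 -> substrate=0 bound=2 product=0
t=1: arr=2 -> substrate=2 bound=2 product=0
t=2: arr=1 -> substrate=3 bound=2 product=0
t=3: arr=3 -> substrate=4 bound=2 product=2
t=4: arr=0 -> substrate=4 bound=2 product=2
t=5: arr=1 -> substrate=5 bound=2 product=2
t=6: arr=1 -> substrate=4 bound=2 product=4
t=7: arr=0 -> substrate=4 bound=2 product=4
t=8: arr=1 -> substrate=5 bound=2 product=4
t=9: arr=3 -> substrate=6 bound=2 product=6
t=10: arr=0 -> substrate=6 bound=2 product=6

Answer: 2 2 2 2 2 2 2 2 2 2 2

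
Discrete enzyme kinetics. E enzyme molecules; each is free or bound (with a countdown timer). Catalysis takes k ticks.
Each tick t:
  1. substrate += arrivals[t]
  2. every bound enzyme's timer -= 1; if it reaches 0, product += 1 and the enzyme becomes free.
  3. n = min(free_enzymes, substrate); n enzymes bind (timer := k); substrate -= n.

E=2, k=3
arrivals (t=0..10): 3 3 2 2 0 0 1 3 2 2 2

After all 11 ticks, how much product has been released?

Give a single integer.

Answer: 6

Derivation:
t=0: arr=3 -> substrate=1 bound=2 product=0
t=1: arr=3 -> substrate=4 bound=2 product=0
t=2: arr=2 -> substrate=6 bound=2 product=0
t=3: arr=2 -> substrate=6 bound=2 product=2
t=4: arr=0 -> substrate=6 bound=2 product=2
t=5: arr=0 -> substrate=6 bound=2 product=2
t=6: arr=1 -> substrate=5 bound=2 product=4
t=7: arr=3 -> substrate=8 bound=2 product=4
t=8: arr=2 -> substrate=10 bound=2 product=4
t=9: arr=2 -> substrate=10 bound=2 product=6
t=10: arr=2 -> substrate=12 bound=2 product=6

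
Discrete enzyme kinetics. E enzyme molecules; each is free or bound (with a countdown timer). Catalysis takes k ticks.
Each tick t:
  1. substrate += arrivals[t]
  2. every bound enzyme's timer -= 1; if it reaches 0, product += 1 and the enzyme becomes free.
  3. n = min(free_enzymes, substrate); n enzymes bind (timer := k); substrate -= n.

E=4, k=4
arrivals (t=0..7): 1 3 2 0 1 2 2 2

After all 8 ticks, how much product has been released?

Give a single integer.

Answer: 4

Derivation:
t=0: arr=1 -> substrate=0 bound=1 product=0
t=1: arr=3 -> substrate=0 bound=4 product=0
t=2: arr=2 -> substrate=2 bound=4 product=0
t=3: arr=0 -> substrate=2 bound=4 product=0
t=4: arr=1 -> substrate=2 bound=4 product=1
t=5: arr=2 -> substrate=1 bound=4 product=4
t=6: arr=2 -> substrate=3 bound=4 product=4
t=7: arr=2 -> substrate=5 bound=4 product=4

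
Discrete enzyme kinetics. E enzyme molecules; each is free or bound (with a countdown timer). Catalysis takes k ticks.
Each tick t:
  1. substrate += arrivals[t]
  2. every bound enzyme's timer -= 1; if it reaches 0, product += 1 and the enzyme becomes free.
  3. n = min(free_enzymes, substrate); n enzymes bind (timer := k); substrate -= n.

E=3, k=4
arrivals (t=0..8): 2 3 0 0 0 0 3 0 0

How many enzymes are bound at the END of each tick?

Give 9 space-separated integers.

Answer: 2 3 3 3 3 2 3 3 3

Derivation:
t=0: arr=2 -> substrate=0 bound=2 product=0
t=1: arr=3 -> substrate=2 bound=3 product=0
t=2: arr=0 -> substrate=2 bound=3 product=0
t=3: arr=0 -> substrate=2 bound=3 product=0
t=4: arr=0 -> substrate=0 bound=3 product=2
t=5: arr=0 -> substrate=0 bound=2 product=3
t=6: arr=3 -> substrate=2 bound=3 product=3
t=7: arr=0 -> substrate=2 bound=3 product=3
t=8: arr=0 -> substrate=0 bound=3 product=5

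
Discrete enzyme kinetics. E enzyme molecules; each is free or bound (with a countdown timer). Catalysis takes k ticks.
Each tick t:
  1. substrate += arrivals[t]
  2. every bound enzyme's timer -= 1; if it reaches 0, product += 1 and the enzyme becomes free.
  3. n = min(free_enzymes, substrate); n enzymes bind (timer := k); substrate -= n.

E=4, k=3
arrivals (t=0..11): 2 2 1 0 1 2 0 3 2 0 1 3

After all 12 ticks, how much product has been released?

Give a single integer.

Answer: 12

Derivation:
t=0: arr=2 -> substrate=0 bound=2 product=0
t=1: arr=2 -> substrate=0 bound=4 product=0
t=2: arr=1 -> substrate=1 bound=4 product=0
t=3: arr=0 -> substrate=0 bound=3 product=2
t=4: arr=1 -> substrate=0 bound=2 product=4
t=5: arr=2 -> substrate=0 bound=4 product=4
t=6: arr=0 -> substrate=0 bound=3 product=5
t=7: arr=3 -> substrate=1 bound=4 product=6
t=8: arr=2 -> substrate=1 bound=4 product=8
t=9: arr=0 -> substrate=1 bound=4 product=8
t=10: arr=1 -> substrate=0 bound=4 product=10
t=11: arr=3 -> substrate=1 bound=4 product=12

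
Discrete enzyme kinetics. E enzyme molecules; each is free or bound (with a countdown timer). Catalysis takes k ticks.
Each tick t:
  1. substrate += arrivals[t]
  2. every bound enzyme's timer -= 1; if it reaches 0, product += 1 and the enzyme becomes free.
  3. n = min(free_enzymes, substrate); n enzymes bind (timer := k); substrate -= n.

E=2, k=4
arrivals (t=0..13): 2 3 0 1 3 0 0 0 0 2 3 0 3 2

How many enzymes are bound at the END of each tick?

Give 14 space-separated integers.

Answer: 2 2 2 2 2 2 2 2 2 2 2 2 2 2

Derivation:
t=0: arr=2 -> substrate=0 bound=2 product=0
t=1: arr=3 -> substrate=3 bound=2 product=0
t=2: arr=0 -> substrate=3 bound=2 product=0
t=3: arr=1 -> substrate=4 bound=2 product=0
t=4: arr=3 -> substrate=5 bound=2 product=2
t=5: arr=0 -> substrate=5 bound=2 product=2
t=6: arr=0 -> substrate=5 bound=2 product=2
t=7: arr=0 -> substrate=5 bound=2 product=2
t=8: arr=0 -> substrate=3 bound=2 product=4
t=9: arr=2 -> substrate=5 bound=2 product=4
t=10: arr=3 -> substrate=8 bound=2 product=4
t=11: arr=0 -> substrate=8 bound=2 product=4
t=12: arr=3 -> substrate=9 bound=2 product=6
t=13: arr=2 -> substrate=11 bound=2 product=6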